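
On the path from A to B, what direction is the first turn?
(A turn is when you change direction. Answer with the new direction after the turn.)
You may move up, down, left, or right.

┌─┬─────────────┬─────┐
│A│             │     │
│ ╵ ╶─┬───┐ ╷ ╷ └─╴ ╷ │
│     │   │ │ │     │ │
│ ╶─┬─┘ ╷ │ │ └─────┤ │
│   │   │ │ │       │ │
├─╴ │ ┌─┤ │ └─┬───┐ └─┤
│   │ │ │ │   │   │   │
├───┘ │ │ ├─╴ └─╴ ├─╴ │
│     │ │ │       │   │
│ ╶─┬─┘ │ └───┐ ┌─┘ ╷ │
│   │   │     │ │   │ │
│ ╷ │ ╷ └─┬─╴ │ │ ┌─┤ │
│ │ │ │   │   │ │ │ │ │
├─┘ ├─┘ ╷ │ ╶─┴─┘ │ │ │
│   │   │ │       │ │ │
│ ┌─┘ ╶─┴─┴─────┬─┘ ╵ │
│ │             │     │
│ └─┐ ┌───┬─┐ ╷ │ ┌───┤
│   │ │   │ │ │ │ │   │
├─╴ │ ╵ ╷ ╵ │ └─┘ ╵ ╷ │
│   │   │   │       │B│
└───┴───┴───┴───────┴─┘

Directions: down, right, up, right, right, right, right, right, down, down, right, right, right, down, right, down, down, down, down, down, left, left, down, down, right, up, right, down
First turn direction: right

Solution:

┌─┬─────────────┬─────┐
│A│↱ → → → → ↓  │     │
│ ╵ ╶─┬───┐ ╷ ╷ └─╴ ╷ │
│↳ ↑  │   │ │↓│     │ │
│ ╶─┬─┘ ╷ │ │ └─────┤ │
│   │   │ │ │↳ → → ↓│ │
├─╴ │ ┌─┤ │ └─┬───┐ └─┤
│   │ │ │ │   │   │↳ ↓│
├───┘ │ │ ├─╴ └─╴ ├─╴ │
│     │ │ │       │  ↓│
│ ╶─┬─┘ │ └───┐ ┌─┘ ╷ │
│   │   │     │ │   │↓│
│ ╷ │ ╷ └─┬─╴ │ │ ┌─┤ │
│ │ │ │   │   │ │ │ │↓│
├─┘ ├─┘ ╷ │ ╶─┴─┘ │ │ │
│   │   │ │       │ │↓│
│ ┌─┘ ╶─┴─┴─────┬─┘ ╵ │
│ │             │↓ ← ↲│
│ └─┐ ┌───┬─┐ ╷ │ ┌───┤
│   │ │   │ │ │ │↓│↱ ↓│
├─╴ │ ╵ ╷ ╵ │ └─┘ ╵ ╷ │
│   │   │   │    ↳ ↑│B│
└───┴───┴───┴───────┴─┘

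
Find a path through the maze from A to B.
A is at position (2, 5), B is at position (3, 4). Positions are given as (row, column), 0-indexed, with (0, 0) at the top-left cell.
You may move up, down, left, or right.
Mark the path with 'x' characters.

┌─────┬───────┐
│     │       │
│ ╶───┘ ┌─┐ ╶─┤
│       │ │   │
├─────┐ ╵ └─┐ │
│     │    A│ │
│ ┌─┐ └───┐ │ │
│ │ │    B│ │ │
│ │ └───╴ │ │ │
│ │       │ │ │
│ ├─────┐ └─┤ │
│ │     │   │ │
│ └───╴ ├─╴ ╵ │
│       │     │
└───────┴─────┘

Finding the shortest path from (2, 5) to (3, 4):
Path length: 18 steps
Directions: left → left → up → up → right → right → down → right → down → down → down → down → down → left → up → left → up → up

Solution:

┌─────┬───────┐
│     │x x x  │
│ ╶───┘ ┌─┐ ╶─┤
│      x│ │x x│
├─────┐ ╵ └─┐ │
│     │x x A│x│
│ ┌─┐ └───┐ │ │
│ │ │    B│ │x│
│ │ └───╴ │ │ │
│ │      x│ │x│
│ ├─────┐ └─┤ │
│ │     │x x│x│
│ └───╴ ├─╴ ╵ │
│       │  x x│
└───────┴─────┘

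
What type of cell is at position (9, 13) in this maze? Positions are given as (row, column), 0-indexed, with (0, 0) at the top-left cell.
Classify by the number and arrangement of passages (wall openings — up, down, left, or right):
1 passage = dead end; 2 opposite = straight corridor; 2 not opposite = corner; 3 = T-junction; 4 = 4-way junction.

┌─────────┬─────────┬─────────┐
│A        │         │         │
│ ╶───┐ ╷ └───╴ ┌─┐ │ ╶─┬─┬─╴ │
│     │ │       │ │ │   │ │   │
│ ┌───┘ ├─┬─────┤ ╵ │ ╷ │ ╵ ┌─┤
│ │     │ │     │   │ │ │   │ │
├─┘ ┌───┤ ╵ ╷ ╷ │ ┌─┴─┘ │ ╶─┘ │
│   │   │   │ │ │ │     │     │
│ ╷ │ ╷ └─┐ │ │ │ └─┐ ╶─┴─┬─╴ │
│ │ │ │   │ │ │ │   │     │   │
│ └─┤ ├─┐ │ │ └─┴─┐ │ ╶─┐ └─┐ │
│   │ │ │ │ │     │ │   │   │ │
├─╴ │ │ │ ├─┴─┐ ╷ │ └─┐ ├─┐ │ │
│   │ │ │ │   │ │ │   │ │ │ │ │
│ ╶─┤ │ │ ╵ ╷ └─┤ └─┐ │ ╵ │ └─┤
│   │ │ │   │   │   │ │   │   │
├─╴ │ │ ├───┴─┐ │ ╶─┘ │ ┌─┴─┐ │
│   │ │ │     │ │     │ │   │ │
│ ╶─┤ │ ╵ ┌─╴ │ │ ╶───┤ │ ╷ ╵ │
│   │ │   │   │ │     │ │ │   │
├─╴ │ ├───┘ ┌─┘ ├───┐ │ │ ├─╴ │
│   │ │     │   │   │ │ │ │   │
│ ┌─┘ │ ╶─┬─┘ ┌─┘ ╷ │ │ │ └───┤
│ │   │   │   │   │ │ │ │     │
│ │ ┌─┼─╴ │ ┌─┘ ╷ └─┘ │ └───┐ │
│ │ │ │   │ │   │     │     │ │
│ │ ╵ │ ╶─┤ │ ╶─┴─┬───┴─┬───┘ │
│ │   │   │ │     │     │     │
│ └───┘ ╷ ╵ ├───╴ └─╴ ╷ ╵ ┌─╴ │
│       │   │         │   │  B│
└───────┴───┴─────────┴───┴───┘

Checking cell at (9, 13):
Number of passages: 2
Cell type: corner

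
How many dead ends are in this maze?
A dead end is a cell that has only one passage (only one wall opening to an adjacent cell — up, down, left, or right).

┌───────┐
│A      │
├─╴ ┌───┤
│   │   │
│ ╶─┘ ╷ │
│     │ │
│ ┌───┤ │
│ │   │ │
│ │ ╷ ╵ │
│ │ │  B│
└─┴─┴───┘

Checking each cell for number of passages:

Dead ends found at positions:
  (0, 0)
  (0, 3)
  (4, 0)
  (4, 1)
Total dead ends: 4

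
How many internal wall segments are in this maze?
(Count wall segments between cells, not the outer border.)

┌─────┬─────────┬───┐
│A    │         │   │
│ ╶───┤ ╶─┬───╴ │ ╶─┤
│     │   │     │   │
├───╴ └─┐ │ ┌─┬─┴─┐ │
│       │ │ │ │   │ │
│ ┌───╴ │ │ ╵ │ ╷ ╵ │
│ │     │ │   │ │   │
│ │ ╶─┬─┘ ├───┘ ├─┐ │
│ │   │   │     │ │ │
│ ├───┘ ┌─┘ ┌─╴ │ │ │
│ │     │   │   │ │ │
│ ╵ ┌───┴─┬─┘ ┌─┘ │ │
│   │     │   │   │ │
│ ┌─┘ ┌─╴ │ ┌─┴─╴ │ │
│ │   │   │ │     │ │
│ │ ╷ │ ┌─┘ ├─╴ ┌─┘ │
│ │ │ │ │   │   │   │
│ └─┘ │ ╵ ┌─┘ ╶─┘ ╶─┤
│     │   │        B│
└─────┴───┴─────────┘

Counting internal wall segments:
Total internal walls: 81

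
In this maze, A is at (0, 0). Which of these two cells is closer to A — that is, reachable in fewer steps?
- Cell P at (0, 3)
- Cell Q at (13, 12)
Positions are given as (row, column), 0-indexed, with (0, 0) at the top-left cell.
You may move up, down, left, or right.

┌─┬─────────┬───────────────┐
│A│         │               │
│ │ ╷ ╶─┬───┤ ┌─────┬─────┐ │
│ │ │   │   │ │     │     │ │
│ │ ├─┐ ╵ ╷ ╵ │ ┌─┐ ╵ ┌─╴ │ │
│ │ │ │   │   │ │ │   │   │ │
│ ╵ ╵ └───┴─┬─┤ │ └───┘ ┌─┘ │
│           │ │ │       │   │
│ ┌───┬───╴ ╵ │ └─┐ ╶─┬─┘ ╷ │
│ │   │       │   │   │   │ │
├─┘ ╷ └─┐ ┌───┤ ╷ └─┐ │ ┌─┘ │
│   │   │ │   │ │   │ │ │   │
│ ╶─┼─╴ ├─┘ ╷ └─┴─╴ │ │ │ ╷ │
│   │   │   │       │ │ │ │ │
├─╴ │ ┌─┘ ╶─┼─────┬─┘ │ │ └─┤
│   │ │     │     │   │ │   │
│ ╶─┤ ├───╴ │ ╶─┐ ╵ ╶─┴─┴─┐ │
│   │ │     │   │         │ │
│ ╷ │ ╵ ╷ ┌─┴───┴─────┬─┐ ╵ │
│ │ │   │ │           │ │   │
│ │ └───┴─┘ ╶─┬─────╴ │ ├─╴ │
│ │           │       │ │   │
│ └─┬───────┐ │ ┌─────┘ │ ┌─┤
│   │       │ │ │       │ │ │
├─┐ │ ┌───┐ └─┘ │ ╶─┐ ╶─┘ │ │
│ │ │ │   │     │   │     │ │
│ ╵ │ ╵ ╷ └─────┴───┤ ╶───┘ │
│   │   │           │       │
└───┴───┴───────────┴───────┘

Shortest path A → P at (0, 3): 9 steps
Shortest path A → Q at (13, 12): 45 steps

P is closer (9 steps vs 45 steps).

Path to P:

┌─┬─────────┬───────────────┐
│A│↱ → P    │               │
│ │ ╷ ╶─┬───┤ ┌─────┬─────┐ │
│↓│↑│   │   │ │     │     │ │
│ │ ├─┐ ╵ ╷ ╵ │ ┌─┐ ╵ ┌─╴ │ │
│↓│↑│ │   │   │ │ │   │   │ │
│ ╵ ╵ └───┴─┬─┤ │ └───┘ ┌─┘ │
│↳ ↑        │ │ │       │   │
│ ┌───┬───╴ ╵ │ └─┐ ╶─┬─┘ ╷ │
│ │   │       │   │   │   │ │
├─┘ ╷ └─┐ ┌───┤ ╷ └─┐ │ ┌─┘ │
│   │   │ │   │ │   │ │ │   │
│ ╶─┼─╴ ├─┘ ╷ └─┴─╴ │ │ │ ╷ │
│   │   │   │       │ │ │ │ │
├─╴ │ ┌─┘ ╶─┼─────┬─┘ │ │ └─┤
│   │ │     │     │   │ │   │
│ ╶─┤ ├───╴ │ ╶─┐ ╵ ╶─┴─┴─┐ │
│   │ │     │   │         │ │
│ ╷ │ ╵ ╷ ┌─┴───┴─────┬─┐ ╵ │
│ │ │   │ │           │ │   │
│ │ └───┴─┘ ╶─┬─────╴ │ ├─╴ │
│ │           │       │ │   │
│ └─┬───────┐ │ ┌─────┘ │ ┌─┤
│   │       │ │ │       │ │ │
├─┐ │ ┌───┐ └─┘ │ ╶─┐ ╶─┘ │ │
│ │ │ │   │     │   │     │ │
│ ╵ │ ╵ ╷ └─────┴───┤ ╶───┘ │
│   │   │           │       │
└───┴───┴───────────┴───────┘

Path to Q:

┌─┬─────────┬───────────────┐
│A│↱ ↓      │↱ → → → → → → ↓│
│ │ ╷ ╶─┬───┤ ┌─────┬─────┐ │
│↓│↑│↳ ↓│↱ ↓│↑│     │     │↓│
│ │ ├─┐ ╵ ╷ ╵ │ ┌─┐ ╵ ┌─╴ │ │
│↓│↑│ │↳ ↑│↳ ↑│ │ │   │   │↓│
│ ╵ ╵ └───┴─┬─┤ │ └───┘ ┌─┘ │
│↳ ↑        │ │ │       │  ↓│
│ ┌───┬───╴ ╵ │ └─┐ ╶─┬─┘ ╷ │
│ │   │       │   │   │   │↓│
├─┘ ╷ └─┐ ┌───┤ ╷ └─┐ │ ┌─┘ │
│   │   │ │   │ │   │ │ │↓ ↲│
│ ╶─┼─╴ ├─┘ ╷ └─┴─╴ │ │ │ ╷ │
│   │   │   │       │ │ │↓│ │
├─╴ │ ┌─┘ ╶─┼─────┬─┘ │ │ └─┤
│   │ │     │     │   │ │↳ ↓│
│ ╶─┤ ├───╴ │ ╶─┐ ╵ ╶─┴─┴─┐ │
│   │ │     │   │         │↓│
│ ╷ │ ╵ ╷ ┌─┴───┴─────┬─┐ ╵ │
│ │ │   │ │           │ │  ↓│
│ │ └───┴─┘ ╶─┬─────╴ │ ├─╴ │
│ │           │       │ │↓ ↲│
│ └─┬───────┐ │ ┌─────┘ │ ┌─┤
│   │       │ │ │       │↓│ │
├─┐ │ ┌───┐ └─┘ │ ╶─┐ ╶─┘ │ │
│ │ │ │   │     │   │↓ ← ↲│ │
│ ╵ │ ╵ ╷ └─────┴───┤ ╶───┘ │
│   │   │           │↳ → Q  │
└───┴───┴───────────┴───────┘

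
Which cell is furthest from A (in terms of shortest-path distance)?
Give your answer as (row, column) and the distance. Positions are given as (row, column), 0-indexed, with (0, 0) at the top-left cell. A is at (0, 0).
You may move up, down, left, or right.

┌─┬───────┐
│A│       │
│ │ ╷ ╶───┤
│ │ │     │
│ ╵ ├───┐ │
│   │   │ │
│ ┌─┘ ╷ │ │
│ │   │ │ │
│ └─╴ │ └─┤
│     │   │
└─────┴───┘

Computing BFS distances from A to all cells:
Furthest cell: (4, 4)
Distance: 12 steps

Path from A to the furthest cell:

┌─┬───────┐
│A│       │
│ │ ╷ ╶───┤
│↓│ │     │
│ ╵ ├───┐ │
│↓  │↱ ↓│ │
│ ┌─┘ ╷ │ │
│↓│  ↑│↓│ │
│ └─╴ │ └─┤
│↳ → ↑│↳ B│
└─────┴───┘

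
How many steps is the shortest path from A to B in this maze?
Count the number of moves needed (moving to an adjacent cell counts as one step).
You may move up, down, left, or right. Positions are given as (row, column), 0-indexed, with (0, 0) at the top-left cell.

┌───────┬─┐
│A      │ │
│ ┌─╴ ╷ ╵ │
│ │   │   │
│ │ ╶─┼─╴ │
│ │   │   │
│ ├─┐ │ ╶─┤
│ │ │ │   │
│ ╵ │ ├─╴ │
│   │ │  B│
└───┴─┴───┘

Using BFS to find shortest path:
Start: (0, 0), End: (4, 4)
Path found:
(0,0) → (0,1) → (0,2) → (0,3) → (1,3) → (1,4) → (2,4) → (2,3) → (3,3) → (3,4) → (4,4)
Number of steps: 10

Solution:

┌───────┬─┐
│A → → ↓│ │
│ ┌─╴ ╷ ╵ │
│ │   │↳ ↓│
│ │ ╶─┼─╴ │
│ │   │↓ ↲│
│ ├─┐ │ ╶─┤
│ │ │ │↳ ↓│
│ ╵ │ ├─╴ │
│   │ │  B│
└───┴─┴───┘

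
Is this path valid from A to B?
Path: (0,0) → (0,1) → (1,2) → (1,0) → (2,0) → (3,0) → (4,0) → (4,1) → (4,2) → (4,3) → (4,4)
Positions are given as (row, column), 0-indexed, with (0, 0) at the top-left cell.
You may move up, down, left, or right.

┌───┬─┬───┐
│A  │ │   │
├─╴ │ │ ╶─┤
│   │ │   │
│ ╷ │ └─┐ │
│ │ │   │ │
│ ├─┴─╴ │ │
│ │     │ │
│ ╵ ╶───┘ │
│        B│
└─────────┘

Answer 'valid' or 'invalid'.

Checking path validity:
Result: Invalid move at step 2: cannot move from (0, 1) to (1, 2).

invalid

Correct solution:

┌───┬─┬───┐
│A ↓│ │   │
├─╴ │ │ ╶─┤
│↓ ↲│ │   │
│ ╷ │ └─┐ │
│↓│ │   │ │
│ ├─┴─╴ │ │
│↓│     │ │
│ ╵ ╶───┘ │
│↳ → → → B│
└─────────┘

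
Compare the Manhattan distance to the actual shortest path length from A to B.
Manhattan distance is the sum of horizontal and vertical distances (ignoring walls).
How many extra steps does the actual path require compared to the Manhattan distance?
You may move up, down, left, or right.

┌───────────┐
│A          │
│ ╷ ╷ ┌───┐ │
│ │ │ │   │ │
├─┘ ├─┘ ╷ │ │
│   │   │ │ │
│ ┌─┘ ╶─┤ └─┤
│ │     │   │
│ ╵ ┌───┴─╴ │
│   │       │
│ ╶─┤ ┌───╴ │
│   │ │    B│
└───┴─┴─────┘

Manhattan distance: |5 - 0| + |5 - 0| = 10
Actual path length: 18
Extra steps: 18 - 10 = 8

Solution:

┌───────────┐
│A ↓        │
│ ╷ ╷ ┌───┐ │
│ │↓│ │↱ ↓│ │
├─┘ ├─┘ ╷ │ │
│↓ ↲│↱ ↑│↓│ │
│ ┌─┘ ╶─┤ └─┤
│↓│↱ ↑  │↳ ↓│
│ ╵ ┌───┴─╴ │
│↳ ↑│      ↓│
│ ╶─┤ ┌───╴ │
│   │ │    B│
└───┴─┴─────┘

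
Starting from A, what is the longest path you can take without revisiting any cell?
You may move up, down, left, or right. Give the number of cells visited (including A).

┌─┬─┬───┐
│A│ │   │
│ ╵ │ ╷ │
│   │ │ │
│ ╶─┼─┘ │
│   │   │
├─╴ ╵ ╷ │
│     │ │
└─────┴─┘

Finding longest simple path using DFS:
Start: (0, 0)
Longest path visits 12 cells
Path: A → down → down → right → down → right → up → right → up → up → left → down

Solution:

┌─┬─┬───┐
│A│ │↓ ↰│
│ ╵ │ ╷ │
│↓  │B│↑│
│ ╶─┼─┘ │
│↳ ↓│↱ ↑│
├─╴ ╵ ╷ │
│  ↳ ↑│ │
└─────┴─┘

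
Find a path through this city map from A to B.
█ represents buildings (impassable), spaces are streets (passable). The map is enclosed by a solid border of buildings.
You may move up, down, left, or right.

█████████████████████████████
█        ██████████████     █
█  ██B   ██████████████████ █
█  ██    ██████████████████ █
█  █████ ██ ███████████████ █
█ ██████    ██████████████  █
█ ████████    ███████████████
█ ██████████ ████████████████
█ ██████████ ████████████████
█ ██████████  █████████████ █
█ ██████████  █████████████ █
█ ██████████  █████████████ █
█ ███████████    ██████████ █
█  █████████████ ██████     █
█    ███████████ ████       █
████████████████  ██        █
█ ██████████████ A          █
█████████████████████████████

Finding the shortest path from A to B:
Movement: cardinal only
Path length: 26 steps
Directions: up → left → up → up → up → left → left → left → up → up → up → left → up → up → up → left → up → left → left → left → up → up → up → left → left → left

Solution:

█████████████████████████████
█        ██████████████     █
█  ██B←←↰██████████████████ █
█  ██   ↑██████████████████ █
█  █████↑██ ███████████████ █
█ ██████↑←←↰██████████████  █
█ ████████ ↑↰ ███████████████
█ ██████████↑████████████████
█ ██████████↑████████████████
█ ██████████↑↰█████████████ █
█ ██████████ ↑█████████████ █
█ ██████████ ↑█████████████ █
█ ███████████↑←←↰██████████ █
█  █████████████↑██████     █
█    ███████████↑████       █
████████████████↑↰██        █
█ ██████████████ A          █
█████████████████████████████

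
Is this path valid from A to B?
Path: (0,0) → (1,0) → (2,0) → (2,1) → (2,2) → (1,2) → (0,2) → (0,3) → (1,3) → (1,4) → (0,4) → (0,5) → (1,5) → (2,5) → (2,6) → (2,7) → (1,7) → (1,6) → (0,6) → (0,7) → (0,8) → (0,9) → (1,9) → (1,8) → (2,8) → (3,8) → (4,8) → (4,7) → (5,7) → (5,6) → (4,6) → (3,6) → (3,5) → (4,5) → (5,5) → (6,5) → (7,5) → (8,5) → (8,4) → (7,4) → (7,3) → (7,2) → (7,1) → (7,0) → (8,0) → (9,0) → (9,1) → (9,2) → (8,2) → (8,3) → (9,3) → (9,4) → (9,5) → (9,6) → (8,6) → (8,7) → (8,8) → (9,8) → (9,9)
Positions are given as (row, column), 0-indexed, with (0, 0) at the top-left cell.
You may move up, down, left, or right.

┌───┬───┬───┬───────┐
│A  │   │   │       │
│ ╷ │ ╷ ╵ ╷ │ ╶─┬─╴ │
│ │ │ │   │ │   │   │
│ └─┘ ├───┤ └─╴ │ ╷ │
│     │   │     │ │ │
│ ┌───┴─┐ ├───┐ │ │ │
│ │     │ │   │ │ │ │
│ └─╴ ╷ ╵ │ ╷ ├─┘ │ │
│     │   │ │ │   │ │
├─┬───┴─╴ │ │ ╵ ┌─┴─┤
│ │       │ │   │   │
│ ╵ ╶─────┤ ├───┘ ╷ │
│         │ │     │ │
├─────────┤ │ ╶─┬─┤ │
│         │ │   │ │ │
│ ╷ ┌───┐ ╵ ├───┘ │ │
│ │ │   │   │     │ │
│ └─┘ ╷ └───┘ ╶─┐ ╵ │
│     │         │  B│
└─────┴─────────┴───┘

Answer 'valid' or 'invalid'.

Checking path validity:
Result: All consecutive moves are passable.

valid

Correct solution:

┌───┬───┬───┬───────┐
│A  │↱ ↓│↱ ↓│↱ → → ↓│
│ ╷ │ ╷ ╵ ╷ │ ╶─┬─╴ │
│↓│ │↑│↳ ↑│↓│↑ ↰│↓ ↲│
│ └─┘ ├───┤ └─╴ │ ╷ │
│↳ → ↑│   │↳ → ↑│↓│ │
│ ┌───┴─┐ ├───┐ │ │ │
│ │     │ │↓ ↰│ │↓│ │
│ └─╴ ╷ ╵ │ ╷ ├─┘ │ │
│     │   │↓│↑│↓ ↲│ │
├─┬───┴─╴ │ │ ╵ ┌─┴─┤
│ │       │↓│↑ ↲│   │
│ ╵ ╶─────┤ ├───┘ ╷ │
│         │↓│     │ │
├─────────┤ │ ╶─┬─┤ │
│↓ ← ← ← ↰│↓│   │ │ │
│ ╷ ┌───┐ ╵ ├───┘ │ │
│↓│ │↱ ↓│↑ ↲│↱ → ↓│ │
│ └─┘ ╷ └───┘ ╶─┐ ╵ │
│↳ → ↑│↳ → → ↑  │↳ B│
└─────┴─────────┴───┘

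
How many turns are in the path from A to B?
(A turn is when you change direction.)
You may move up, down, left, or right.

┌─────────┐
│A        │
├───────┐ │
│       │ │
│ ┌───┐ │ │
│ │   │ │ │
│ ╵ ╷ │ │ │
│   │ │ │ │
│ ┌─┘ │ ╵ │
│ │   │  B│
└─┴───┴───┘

Directions: right, right, right, right, down, down, down, down
Number of turns: 1

Solution:

┌─────────┐
│A → → → ↓│
├───────┐ │
│       │↓│
│ ┌───┐ │ │
│ │   │ │↓│
│ ╵ ╷ │ │ │
│   │ │ │↓│
│ ┌─┘ │ ╵ │
│ │   │  B│
└─┴───┴───┘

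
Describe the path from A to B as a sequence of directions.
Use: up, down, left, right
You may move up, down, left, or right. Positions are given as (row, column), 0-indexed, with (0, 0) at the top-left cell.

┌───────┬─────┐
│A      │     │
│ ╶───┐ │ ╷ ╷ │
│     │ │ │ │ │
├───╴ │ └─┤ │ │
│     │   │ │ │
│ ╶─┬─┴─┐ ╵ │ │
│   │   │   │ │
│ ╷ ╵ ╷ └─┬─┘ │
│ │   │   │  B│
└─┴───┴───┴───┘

Finding the path and converting it to directions:
Path through cells: (0,0) → (0,1) → (0,2) → (0,3) → (1,3) → (2,3) → (2,4) → (3,4) → (3,5) → (2,5) → (1,5) → (0,5) → (0,6) → (1,6) → (2,6) → (3,6) → (4,6)
Directions: right, right, right, down, down, right, down, right, up, up, up, right, down, down, down, down

Solution:

┌───────┬─────┐
│A → → ↓│  ↱ ↓│
│ ╶───┐ │ ╷ ╷ │
│     │↓│ │↑│↓│
├───╴ │ └─┤ │ │
│     │↳ ↓│↑│↓│
│ ╶─┬─┴─┐ ╵ │ │
│   │   │↳ ↑│↓│
│ ╷ ╵ ╷ └─┬─┘ │
│ │   │   │  B│
└─┴───┴───┴───┘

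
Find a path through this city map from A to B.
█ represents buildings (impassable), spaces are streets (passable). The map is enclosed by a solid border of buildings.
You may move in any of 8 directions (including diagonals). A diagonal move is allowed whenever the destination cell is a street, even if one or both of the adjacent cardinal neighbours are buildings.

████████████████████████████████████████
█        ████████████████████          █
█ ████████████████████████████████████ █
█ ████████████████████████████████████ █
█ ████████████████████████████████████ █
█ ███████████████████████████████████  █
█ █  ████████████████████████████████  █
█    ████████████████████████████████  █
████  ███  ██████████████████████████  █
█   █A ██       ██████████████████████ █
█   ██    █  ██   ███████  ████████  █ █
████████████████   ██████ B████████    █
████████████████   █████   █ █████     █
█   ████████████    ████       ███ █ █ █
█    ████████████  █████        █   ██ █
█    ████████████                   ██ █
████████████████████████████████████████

Finding the shortest path from A to B:
Movement: 8-directional
Path length: 23 steps
Directions: right → down-right → right → right → up-right → right → right → right → right → down-right → down-right → down → down-right → down-right → down-right → right → right → right → right → up-right → up → up-right → up-right

Solution:

████████████████████████████████████████
█        ████████████████████          █
█ ████████████████████████████████████ █
█ ████████████████████████████████████ █
█ ████████████████████████████████████ █
█ ███████████████████████████████████  █
█ █  ████████████████████████████████  █
█    ████████████████████████████████  █
████  ███  ██████████████████████████  █
█   █A↘██ →→→→↘ ██████████████████████ █
█   ██ →→↗█  ██↘  ███████  ████████  █ █
████████████████↓  ██████ B████████    █
████████████████↘  █████ ↗ █ █████     █
█   ████████████ ↘  ████↗      ███ █ █ █
█    ████████████ ↘█████↑       █   ██ █
█    ████████████  →→→→↗            ██ █
████████████████████████████████████████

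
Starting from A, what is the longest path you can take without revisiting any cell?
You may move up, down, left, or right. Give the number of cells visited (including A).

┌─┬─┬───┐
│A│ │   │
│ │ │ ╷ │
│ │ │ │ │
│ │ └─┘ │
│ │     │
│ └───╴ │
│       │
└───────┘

Finding longest simple path using DFS:
Start: (0, 0)
Longest path visits 12 cells
Path: A → down → down → down → right → right → right → up → up → up → left → down

Solution:

┌─┬─┬───┐
│A│ │↓ ↰│
│ │ │ ╷ │
│↓│ │B│↑│
│ │ └─┘ │
│↓│    ↑│
│ └───╴ │
│↳ → → ↑│
└───────┘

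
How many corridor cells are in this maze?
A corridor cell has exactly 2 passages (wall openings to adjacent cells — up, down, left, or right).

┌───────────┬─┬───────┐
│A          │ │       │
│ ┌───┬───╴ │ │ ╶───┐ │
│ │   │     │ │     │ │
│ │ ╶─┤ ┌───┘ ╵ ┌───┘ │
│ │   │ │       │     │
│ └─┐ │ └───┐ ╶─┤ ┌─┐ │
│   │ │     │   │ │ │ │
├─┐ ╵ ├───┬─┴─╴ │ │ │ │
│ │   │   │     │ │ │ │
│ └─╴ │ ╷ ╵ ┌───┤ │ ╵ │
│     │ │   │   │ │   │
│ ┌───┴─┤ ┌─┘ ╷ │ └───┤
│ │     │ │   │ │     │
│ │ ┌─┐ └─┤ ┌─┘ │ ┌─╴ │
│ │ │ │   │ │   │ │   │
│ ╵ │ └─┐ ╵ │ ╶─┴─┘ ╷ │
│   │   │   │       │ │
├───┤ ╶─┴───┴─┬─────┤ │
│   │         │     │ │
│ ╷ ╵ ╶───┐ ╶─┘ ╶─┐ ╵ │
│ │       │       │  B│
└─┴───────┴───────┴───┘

Counting cells with exactly 2 passages:
Total corridor cells: 92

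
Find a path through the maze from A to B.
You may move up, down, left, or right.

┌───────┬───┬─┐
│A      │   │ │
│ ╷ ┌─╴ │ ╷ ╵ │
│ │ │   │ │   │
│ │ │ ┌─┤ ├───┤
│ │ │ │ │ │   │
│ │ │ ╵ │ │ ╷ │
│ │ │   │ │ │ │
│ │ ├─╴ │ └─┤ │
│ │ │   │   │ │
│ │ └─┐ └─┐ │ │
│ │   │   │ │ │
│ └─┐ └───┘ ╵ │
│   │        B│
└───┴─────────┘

Finding the shortest path through the maze:
Path length: 12 steps
Directions: right → down → down → down → down → down → right → down → right → right → right → right

Solution:

┌───────┬───┬─┐
│A ↓    │   │ │
│ ╷ ┌─╴ │ ╷ ╵ │
│ │↓│   │ │   │
│ │ │ ┌─┤ ├───┤
│ │↓│ │ │ │   │
│ │ │ ╵ │ │ ╷ │
│ │↓│   │ │ │ │
│ │ ├─╴ │ └─┤ │
│ │↓│   │   │ │
│ │ └─┐ └─┐ │ │
│ │↳ ↓│   │ │ │
│ └─┐ └───┘ ╵ │
│   │↳ → → → B│
└───┴─────────┘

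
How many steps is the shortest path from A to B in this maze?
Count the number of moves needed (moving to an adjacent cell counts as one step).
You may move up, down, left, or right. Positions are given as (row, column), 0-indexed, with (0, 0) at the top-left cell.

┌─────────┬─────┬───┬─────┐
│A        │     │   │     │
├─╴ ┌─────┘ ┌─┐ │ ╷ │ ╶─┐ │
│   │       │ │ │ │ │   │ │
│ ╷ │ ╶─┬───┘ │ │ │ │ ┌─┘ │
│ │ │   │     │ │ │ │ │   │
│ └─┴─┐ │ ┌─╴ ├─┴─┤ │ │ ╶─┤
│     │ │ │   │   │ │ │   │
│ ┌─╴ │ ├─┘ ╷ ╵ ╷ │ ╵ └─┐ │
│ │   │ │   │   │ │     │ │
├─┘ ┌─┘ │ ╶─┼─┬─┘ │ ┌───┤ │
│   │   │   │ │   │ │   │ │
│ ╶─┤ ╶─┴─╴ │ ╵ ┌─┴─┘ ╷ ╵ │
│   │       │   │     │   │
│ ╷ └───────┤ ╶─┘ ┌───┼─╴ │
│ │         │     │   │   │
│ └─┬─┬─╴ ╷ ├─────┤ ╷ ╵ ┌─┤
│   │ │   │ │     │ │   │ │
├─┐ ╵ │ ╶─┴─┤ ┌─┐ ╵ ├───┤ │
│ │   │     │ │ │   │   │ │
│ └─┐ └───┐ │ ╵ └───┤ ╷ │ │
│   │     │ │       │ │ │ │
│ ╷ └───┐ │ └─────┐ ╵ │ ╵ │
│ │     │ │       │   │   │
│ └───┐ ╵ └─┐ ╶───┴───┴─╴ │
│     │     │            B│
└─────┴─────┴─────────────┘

Using BFS to find shortest path:
Start: (0, 0), End: (12, 12)
Path found:
(0,0) → (0,1) → (1,1) → (1,0) → (2,0) → (3,0) → (3,1) → (3,2) → (4,2) → (4,1) → (5,1) → (5,0) → (6,0) → (6,1) → (7,1) → (7,2) → (7,3) → (7,4) → (8,4) → (8,3) → (9,3) → (9,4) → (9,5) → (10,5) → (11,5) → (11,6) → (12,6) → (12,7) → (12,8) → (12,9) → (12,10) → (12,11) → (12,12)
Number of steps: 32

Solution:

┌─────────┬─────┬───┬─────┐
│A ↓      │     │   │     │
├─╴ ┌─────┘ ┌─┐ │ ╷ │ ╶─┐ │
│↓ ↲│       │ │ │ │ │   │ │
│ ╷ │ ╶─┬───┘ │ │ │ │ ┌─┘ │
│↓│ │   │     │ │ │ │ │   │
│ └─┴─┐ │ ┌─╴ ├─┴─┤ │ │ ╶─┤
│↳ → ↓│ │ │   │   │ │ │   │
│ ┌─╴ │ ├─┘ ╷ ╵ ╷ │ ╵ └─┐ │
│ │↓ ↲│ │   │   │ │     │ │
├─┘ ┌─┘ │ ╶─┼─┬─┘ │ ┌───┤ │
│↓ ↲│   │   │ │   │ │   │ │
│ ╶─┤ ╶─┴─╴ │ ╵ ┌─┴─┘ ╷ ╵ │
│↳ ↓│       │   │     │   │
│ ╷ └───────┤ ╶─┘ ┌───┼─╴ │
│ │↳ → → ↓  │     │   │   │
│ └─┬─┬─╴ ╷ ├─────┤ ╷ ╵ ┌─┤
│   │ │↓ ↲│ │     │ │   │ │
├─┐ ╵ │ ╶─┴─┤ ┌─┐ ╵ ├───┤ │
│ │   │↳ → ↓│ │ │   │   │ │
│ └─┐ └───┐ │ ╵ └───┤ ╷ │ │
│   │     │↓│       │ │ │ │
│ ╷ └───┐ │ └─────┐ ╵ │ ╵ │
│ │     │ │↳ ↓    │   │   │
│ └───┐ ╵ └─┐ ╶───┴───┴─╴ │
│     │     │↳ → → → → → B│
└─────┴─────┴─────────────┘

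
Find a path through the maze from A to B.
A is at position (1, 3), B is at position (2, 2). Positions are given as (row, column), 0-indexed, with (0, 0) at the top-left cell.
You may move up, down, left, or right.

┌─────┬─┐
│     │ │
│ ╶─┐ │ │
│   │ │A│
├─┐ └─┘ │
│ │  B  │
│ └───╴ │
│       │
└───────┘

Finding the shortest path from (1, 3) to (2, 2):
Path length: 2 steps
Directions: down → left

Solution:

┌─────┬─┐
│     │ │
│ ╶─┐ │ │
│   │ │A│
├─┐ └─┘ │
│ │  B ↲│
│ └───╴ │
│       │
└───────┘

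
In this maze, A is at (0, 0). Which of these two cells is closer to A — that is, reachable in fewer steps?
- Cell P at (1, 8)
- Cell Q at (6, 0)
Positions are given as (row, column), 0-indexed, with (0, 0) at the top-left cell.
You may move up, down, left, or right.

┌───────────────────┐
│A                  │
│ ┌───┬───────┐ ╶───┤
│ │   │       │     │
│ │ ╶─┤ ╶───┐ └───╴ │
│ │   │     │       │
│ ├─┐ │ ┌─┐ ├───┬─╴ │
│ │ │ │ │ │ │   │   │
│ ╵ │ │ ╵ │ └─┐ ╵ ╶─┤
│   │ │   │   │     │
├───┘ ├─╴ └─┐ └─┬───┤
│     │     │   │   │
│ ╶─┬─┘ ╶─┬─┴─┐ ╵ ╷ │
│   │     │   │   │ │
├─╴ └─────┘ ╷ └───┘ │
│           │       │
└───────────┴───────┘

Shortest path A → P at (1, 8): 9 steps
Shortest path A → Q at (6, 0): 44 steps

P is closer (9 steps vs 44 steps).

Path to P:

┌───────────────────┐
│A → → → → → → ↓    │
│ ┌───┬───────┐ ╶───┤
│ │   │       │↳ P  │
│ │ ╶─┤ ╶───┐ └───╴ │
│ │   │     │       │
│ ├─┐ │ ┌─┐ ├───┬─╴ │
│ │ │ │ │ │ │   │   │
│ ╵ │ │ ╵ │ └─┐ ╵ ╶─┤
│   │ │   │   │     │
├───┘ ├─╴ └─┐ └─┬───┤
│     │     │   │   │
│ ╶─┬─┘ ╶─┬─┴─┐ ╵ ╷ │
│   │     │   │   │ │
├─╴ └─────┘ ╷ └───┘ │
│           │       │
└───────────┴───────┘

Path to Q:

┌───────────────────┐
│A → → → → → → ↓    │
│ ┌───┬───────┐ ╶───┤
│ │   │↓ ← ← ↰│↳ → ↓│
│ │ ╶─┤ ╶───┐ └───╴ │
│ │   │↳ → ↓│↑ ← ← ↲│
│ ├─┐ │ ┌─┐ ├───┬─╴ │
│ │ │ │ │ │↓│   │   │
│ ╵ │ │ ╵ │ └─┐ ╵ ╶─┤
│   │ │   │↳ ↓│     │
├───┘ ├─╴ └─┐ └─┬───┤
│     │     │↳ ↓│↱ ↓│
│ ╶─┬─┘ ╶─┬─┴─┐ ╵ ╷ │
│Q ↰│     │↓ ↰│↳ ↑│↓│
├─╴ └─────┘ ╷ └───┘ │
│  ↑ ← ← ← ↲│↑ ← ← ↲│
└───────────┴───────┘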